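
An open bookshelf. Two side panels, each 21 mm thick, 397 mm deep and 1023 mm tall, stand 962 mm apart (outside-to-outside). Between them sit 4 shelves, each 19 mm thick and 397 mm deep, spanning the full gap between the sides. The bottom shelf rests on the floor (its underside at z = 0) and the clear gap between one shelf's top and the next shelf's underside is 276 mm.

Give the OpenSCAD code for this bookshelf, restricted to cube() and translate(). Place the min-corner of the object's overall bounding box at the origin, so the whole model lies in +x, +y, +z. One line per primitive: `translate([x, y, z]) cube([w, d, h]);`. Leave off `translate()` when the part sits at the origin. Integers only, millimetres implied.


cube([21, 397, 1023]);
translate([941, 0, 0]) cube([21, 397, 1023]);
translate([21, 0, 0]) cube([920, 397, 19]);
translate([21, 0, 295]) cube([920, 397, 19]);
translate([21, 0, 590]) cube([920, 397, 19]);
translate([21, 0, 885]) cube([920, 397, 19]);


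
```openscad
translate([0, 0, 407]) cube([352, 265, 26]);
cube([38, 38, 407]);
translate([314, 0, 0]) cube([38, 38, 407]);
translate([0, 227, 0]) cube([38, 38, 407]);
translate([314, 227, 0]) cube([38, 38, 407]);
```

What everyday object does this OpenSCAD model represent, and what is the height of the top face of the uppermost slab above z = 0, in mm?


A stool. The seat height is 433 mm.

A 352×265×26 slab at z = 407 on four corner posts — a stool. The seat top is 407 + 26 = 433 mm.


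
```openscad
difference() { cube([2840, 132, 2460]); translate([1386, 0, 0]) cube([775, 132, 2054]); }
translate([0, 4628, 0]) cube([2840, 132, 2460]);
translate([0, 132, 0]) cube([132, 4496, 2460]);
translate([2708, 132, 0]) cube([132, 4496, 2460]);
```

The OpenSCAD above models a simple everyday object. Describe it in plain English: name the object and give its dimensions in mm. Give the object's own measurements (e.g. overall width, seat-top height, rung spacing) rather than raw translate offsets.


A single room: four walls, each 2460 mm tall and 132 mm thick, enclosing an outside footprint 2840×4760 mm (x × y), no floor or roof. The front and back walls (−y and +y sides) run the full x-width; the side walls fit between their inner faces. A door opening 775 mm wide and 2054 mm tall is cut through the front wall from the floor up, its −x edge 1386 mm from the wall's −x end.


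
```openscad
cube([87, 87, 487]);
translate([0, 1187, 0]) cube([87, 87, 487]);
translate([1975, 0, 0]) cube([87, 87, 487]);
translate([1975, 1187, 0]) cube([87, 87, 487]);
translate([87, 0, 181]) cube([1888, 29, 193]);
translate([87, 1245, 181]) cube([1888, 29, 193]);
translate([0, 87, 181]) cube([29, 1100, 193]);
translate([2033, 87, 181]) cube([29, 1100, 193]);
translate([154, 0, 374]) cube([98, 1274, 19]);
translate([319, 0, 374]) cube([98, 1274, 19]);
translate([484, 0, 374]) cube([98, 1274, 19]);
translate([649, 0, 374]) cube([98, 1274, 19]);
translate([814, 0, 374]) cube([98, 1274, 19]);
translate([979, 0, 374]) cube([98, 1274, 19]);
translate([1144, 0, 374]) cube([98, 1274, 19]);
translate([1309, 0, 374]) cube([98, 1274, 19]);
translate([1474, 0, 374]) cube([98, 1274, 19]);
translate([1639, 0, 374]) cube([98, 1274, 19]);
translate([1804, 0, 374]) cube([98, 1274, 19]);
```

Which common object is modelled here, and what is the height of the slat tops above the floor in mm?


A bed frame. The slat-top height is 393 mm.

Four posts, four rails, and a row of slats — a bed frame. Slats sit on the rails at z = 181 + 193 = 374; with slat thickness 19, the top is 393 mm.


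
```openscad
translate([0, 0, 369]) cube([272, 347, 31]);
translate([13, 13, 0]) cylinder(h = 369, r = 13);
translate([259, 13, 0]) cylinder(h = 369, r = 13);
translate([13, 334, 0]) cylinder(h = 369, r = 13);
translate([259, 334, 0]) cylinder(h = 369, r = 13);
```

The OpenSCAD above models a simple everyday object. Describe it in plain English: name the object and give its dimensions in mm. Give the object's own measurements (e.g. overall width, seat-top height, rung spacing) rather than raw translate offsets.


A simple wooden stool: a rectangular seat 272 mm (x) by 347 mm (y), 31 mm thick, top face at z = 400 mm, on four round legs, each 26 mm in diameter. The legs rest on z = 0, each leg's axis is inset half a diameter from the nearest pair of seat edges (so the leg's bounding box is flush with the corner).


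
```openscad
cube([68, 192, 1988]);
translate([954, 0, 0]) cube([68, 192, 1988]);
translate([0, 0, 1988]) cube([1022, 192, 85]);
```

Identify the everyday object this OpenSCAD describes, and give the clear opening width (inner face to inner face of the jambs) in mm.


A door frame. The clear opening width is 886 mm.

Two 1988 mm tall posts with a header on top — a door frame. The left jamb is 68 mm wide at x = 0; the right jamb starts at x = 954. The clear opening is 954 − 68 = 886 mm.


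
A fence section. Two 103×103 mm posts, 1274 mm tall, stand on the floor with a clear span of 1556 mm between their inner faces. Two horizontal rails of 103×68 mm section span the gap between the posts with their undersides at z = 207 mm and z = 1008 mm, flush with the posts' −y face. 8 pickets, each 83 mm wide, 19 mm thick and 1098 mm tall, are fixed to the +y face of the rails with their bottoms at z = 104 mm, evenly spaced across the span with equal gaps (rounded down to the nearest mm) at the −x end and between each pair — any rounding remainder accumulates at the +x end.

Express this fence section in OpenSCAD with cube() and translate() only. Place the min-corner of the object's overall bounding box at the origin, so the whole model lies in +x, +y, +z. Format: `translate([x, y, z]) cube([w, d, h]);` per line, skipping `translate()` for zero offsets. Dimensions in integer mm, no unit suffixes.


cube([103, 103, 1274]);
translate([1659, 0, 0]) cube([103, 103, 1274]);
translate([103, 0, 207]) cube([1556, 103, 68]);
translate([103, 0, 1008]) cube([1556, 103, 68]);
translate([202, 103, 104]) cube([83, 19, 1098]);
translate([384, 103, 104]) cube([83, 19, 1098]);
translate([566, 103, 104]) cube([83, 19, 1098]);
translate([748, 103, 104]) cube([83, 19, 1098]);
translate([930, 103, 104]) cube([83, 19, 1098]);
translate([1112, 103, 104]) cube([83, 19, 1098]);
translate([1294, 103, 104]) cube([83, 19, 1098]);
translate([1476, 103, 104]) cube([83, 19, 1098]);


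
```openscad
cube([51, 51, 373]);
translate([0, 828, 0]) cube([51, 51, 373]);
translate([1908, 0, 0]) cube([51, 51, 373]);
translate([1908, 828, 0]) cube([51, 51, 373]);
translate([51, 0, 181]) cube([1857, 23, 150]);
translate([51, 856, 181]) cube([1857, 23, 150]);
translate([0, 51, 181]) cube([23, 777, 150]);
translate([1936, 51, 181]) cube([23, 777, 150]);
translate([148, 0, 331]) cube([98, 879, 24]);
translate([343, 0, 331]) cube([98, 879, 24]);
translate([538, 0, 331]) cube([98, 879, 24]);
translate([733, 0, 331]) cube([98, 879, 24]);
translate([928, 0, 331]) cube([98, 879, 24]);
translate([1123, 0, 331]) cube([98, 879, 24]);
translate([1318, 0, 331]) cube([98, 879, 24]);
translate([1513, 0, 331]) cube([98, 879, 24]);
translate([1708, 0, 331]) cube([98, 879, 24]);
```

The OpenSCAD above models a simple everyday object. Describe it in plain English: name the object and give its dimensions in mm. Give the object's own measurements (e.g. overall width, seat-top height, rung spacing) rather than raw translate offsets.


A bed frame 1959 mm long (x) by 879 mm wide (y). Four 51×51 mm corner posts, 373 mm tall, at the corners of the footprint. Four rails of 23 mm thickness and 150 mm height run between adjacent posts with their undersides at z = 181 mm, their outer faces flush with the outside of the frame (the two x-running rails run between the posts' inner faces; the two y-running rails run between the posts' inner faces). 9 slats, each 98 mm wide (x) and 24 mm thick, lie across the top of the two x-running rails, running the full 879 mm width of the frame in y; along x they sit between the end posts with a 97 mm gap after the −x posts and between neighbouring slats, leaving 102 mm before the +x posts.


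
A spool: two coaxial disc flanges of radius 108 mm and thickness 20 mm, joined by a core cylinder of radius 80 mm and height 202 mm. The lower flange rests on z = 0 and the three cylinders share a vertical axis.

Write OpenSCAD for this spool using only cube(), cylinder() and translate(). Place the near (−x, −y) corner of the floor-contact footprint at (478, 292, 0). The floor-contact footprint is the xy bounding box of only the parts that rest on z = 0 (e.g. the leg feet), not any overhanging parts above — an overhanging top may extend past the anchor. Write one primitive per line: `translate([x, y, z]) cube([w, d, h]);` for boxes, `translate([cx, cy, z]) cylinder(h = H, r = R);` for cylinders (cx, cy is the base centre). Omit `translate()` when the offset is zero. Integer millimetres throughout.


translate([586, 400, 0]) cylinder(h = 20, r = 108);
translate([586, 400, 20]) cylinder(h = 202, r = 80);
translate([586, 400, 222]) cylinder(h = 20, r = 108);


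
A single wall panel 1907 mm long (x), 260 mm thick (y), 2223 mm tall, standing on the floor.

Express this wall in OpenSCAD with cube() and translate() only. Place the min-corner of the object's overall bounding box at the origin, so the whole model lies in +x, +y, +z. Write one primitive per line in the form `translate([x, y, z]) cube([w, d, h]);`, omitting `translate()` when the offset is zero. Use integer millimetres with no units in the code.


cube([1907, 260, 2223]);


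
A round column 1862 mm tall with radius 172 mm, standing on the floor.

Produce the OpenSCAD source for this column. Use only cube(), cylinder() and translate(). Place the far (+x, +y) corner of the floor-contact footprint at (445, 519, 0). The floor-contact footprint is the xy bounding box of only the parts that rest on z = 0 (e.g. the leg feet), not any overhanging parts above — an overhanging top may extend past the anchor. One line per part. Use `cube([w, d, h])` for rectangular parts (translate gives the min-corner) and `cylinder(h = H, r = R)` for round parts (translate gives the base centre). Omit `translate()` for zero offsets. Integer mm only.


translate([273, 347, 0]) cylinder(h = 1862, r = 172);


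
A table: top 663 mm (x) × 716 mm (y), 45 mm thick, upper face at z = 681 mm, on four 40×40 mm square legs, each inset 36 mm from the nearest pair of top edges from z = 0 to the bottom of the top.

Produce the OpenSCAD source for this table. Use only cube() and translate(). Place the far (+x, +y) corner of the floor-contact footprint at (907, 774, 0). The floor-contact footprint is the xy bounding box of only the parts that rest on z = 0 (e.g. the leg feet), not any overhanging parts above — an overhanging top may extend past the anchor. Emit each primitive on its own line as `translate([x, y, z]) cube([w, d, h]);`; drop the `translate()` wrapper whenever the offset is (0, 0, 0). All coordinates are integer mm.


translate([280, 94, 636]) cube([663, 716, 45]);
translate([316, 130, 0]) cube([40, 40, 636]);
translate([867, 130, 0]) cube([40, 40, 636]);
translate([316, 734, 0]) cube([40, 40, 636]);
translate([867, 734, 0]) cube([40, 40, 636]);


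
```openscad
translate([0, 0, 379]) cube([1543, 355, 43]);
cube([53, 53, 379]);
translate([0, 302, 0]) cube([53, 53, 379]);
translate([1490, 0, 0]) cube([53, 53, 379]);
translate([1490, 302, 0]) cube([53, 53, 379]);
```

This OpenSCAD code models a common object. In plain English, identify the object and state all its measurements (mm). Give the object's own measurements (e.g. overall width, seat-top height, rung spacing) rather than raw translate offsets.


A bench: a 1543×355 mm seat slab, 43 mm thick, top at z = 422 mm, on four 53×53 mm square legs flush with the seat corners and standing on z = 0.


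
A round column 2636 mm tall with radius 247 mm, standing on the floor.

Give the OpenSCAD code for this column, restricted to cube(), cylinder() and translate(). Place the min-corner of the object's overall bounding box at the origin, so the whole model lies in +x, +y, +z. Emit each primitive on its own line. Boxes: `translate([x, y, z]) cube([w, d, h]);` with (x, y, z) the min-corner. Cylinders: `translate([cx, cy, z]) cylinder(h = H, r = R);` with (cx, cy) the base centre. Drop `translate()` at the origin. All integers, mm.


translate([247, 247, 0]) cylinder(h = 2636, r = 247);


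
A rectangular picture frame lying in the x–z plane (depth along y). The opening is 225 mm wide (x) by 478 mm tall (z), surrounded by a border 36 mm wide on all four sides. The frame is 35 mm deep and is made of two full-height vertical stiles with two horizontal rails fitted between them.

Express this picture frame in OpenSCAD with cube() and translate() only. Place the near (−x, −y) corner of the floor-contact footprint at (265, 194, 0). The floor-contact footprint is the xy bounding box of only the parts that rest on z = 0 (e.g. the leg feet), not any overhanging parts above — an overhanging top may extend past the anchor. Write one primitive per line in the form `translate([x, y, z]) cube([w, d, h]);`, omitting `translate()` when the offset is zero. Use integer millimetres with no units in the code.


translate([265, 194, 0]) cube([36, 35, 550]);
translate([526, 194, 0]) cube([36, 35, 550]);
translate([301, 194, 0]) cube([225, 35, 36]);
translate([301, 194, 514]) cube([225, 35, 36]);


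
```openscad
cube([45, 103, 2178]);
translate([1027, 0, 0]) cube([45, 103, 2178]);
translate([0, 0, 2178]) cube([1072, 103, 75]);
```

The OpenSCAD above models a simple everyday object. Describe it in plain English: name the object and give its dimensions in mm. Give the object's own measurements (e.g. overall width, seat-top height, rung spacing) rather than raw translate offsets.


A door frame. The clear opening is 982 mm wide and 2178 mm high. Two 45 mm wide jambs, 103 mm deep, stand either side of the opening from the floor to the top of the opening. A 75 mm thick head sits across the top of both jambs, spanning the full outside width of the frame.


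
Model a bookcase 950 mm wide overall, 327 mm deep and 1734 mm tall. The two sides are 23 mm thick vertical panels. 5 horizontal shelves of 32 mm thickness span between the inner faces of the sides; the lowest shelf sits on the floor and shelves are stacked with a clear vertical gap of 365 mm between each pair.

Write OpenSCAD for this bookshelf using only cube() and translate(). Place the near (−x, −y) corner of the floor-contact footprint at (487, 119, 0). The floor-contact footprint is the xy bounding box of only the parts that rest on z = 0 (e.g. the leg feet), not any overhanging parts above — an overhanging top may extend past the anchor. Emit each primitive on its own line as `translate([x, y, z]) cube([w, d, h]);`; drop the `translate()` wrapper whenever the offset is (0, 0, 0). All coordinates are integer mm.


translate([487, 119, 0]) cube([23, 327, 1734]);
translate([1414, 119, 0]) cube([23, 327, 1734]);
translate([510, 119, 0]) cube([904, 327, 32]);
translate([510, 119, 397]) cube([904, 327, 32]);
translate([510, 119, 794]) cube([904, 327, 32]);
translate([510, 119, 1191]) cube([904, 327, 32]);
translate([510, 119, 1588]) cube([904, 327, 32]);


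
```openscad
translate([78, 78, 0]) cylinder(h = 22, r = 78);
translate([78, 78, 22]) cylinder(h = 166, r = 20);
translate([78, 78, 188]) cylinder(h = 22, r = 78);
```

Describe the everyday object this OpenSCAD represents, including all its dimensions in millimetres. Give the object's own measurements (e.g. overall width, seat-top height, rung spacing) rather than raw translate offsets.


A spool: two coaxial disc flanges of radius 78 mm and thickness 22 mm, joined by a core cylinder of radius 20 mm and height 166 mm. The lower flange rests on z = 0 and the three cylinders share a vertical axis.


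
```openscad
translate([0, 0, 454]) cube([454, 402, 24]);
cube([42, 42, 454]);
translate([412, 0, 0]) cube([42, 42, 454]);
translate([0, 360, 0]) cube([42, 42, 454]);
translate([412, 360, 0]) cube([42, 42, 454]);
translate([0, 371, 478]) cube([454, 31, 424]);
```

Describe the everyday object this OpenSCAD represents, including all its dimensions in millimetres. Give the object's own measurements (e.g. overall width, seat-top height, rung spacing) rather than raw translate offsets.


A chair. The seat is a 454×402×24 mm slab with its top at z = 478 mm, on four 42×42 mm corner legs (flush with the seat edges, standing on z = 0). A flat backrest 31 mm thick, 424 mm tall, spans the full seat width and rises from the seat top along its +y edge, rear face flush with the rear of the seat.


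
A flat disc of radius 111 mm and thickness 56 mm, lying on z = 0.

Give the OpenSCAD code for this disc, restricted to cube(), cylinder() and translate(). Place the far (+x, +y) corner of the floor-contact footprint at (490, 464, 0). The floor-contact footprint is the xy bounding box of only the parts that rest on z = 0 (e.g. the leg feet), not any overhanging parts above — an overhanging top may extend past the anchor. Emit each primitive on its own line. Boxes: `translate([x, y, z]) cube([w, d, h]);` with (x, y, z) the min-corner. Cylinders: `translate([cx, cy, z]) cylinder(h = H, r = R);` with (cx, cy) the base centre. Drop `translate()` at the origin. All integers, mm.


translate([379, 353, 0]) cylinder(h = 56, r = 111);


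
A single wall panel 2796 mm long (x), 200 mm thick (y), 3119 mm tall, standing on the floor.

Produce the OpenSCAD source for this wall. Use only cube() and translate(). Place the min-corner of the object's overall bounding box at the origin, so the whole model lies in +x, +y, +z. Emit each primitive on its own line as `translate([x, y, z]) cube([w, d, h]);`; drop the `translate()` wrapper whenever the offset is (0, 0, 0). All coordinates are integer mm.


cube([2796, 200, 3119]);


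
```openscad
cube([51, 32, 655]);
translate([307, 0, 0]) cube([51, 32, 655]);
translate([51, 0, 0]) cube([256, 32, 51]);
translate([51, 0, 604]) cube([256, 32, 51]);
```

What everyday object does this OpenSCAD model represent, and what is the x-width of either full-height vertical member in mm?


A picture frame. The border width is 51 mm.

Four thin pieces enclosing a rectangular opening — a picture frame. The two full-height stiles are 655 mm tall; the top rail sits at z = 604 and is 51 mm tall, so the border above the opening is 655 − 604 = 51 mm, matching the stile x-width.


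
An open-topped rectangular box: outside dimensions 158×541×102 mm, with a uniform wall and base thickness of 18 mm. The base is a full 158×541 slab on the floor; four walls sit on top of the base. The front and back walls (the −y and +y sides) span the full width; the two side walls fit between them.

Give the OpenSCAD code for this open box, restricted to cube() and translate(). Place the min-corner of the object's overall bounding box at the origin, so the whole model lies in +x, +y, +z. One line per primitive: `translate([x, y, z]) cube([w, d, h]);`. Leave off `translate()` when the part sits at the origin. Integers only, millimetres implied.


cube([158, 541, 18]);
translate([0, 0, 18]) cube([158, 18, 84]);
translate([0, 523, 18]) cube([158, 18, 84]);
translate([0, 18, 18]) cube([18, 505, 84]);
translate([140, 18, 18]) cube([18, 505, 84]);


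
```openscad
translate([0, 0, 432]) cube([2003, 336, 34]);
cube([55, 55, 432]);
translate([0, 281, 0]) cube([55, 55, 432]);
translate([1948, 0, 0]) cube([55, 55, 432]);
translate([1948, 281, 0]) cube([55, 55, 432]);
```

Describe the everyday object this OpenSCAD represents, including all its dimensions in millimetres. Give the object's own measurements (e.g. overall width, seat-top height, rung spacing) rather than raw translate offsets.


A bench: a 2003×336 mm seat slab, 34 mm thick, top at z = 466 mm, on four 55×55 mm square legs flush with the seat corners and standing on z = 0.


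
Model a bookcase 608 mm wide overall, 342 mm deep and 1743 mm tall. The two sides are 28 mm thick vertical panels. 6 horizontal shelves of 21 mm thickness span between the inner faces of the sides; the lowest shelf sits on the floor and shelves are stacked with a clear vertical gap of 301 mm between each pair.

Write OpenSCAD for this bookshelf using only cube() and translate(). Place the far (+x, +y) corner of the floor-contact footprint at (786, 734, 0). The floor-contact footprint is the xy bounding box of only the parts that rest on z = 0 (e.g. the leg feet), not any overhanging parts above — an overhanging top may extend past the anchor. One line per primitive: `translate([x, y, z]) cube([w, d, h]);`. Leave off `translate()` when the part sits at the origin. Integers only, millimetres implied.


translate([178, 392, 0]) cube([28, 342, 1743]);
translate([758, 392, 0]) cube([28, 342, 1743]);
translate([206, 392, 0]) cube([552, 342, 21]);
translate([206, 392, 322]) cube([552, 342, 21]);
translate([206, 392, 644]) cube([552, 342, 21]);
translate([206, 392, 966]) cube([552, 342, 21]);
translate([206, 392, 1288]) cube([552, 342, 21]);
translate([206, 392, 1610]) cube([552, 342, 21]);


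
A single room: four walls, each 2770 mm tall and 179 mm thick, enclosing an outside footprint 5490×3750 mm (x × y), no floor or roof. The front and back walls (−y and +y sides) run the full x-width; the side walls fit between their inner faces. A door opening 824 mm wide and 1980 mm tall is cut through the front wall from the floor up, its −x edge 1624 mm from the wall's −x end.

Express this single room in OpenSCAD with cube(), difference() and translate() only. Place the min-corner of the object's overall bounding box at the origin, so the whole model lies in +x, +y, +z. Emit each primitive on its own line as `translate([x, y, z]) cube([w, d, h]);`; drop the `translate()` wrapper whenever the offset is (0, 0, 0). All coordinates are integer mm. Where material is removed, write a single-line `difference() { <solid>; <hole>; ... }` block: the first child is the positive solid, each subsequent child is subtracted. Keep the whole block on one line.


difference() { cube([5490, 179, 2770]); translate([1624, 0, 0]) cube([824, 179, 1980]); }
translate([0, 3571, 0]) cube([5490, 179, 2770]);
translate([0, 179, 0]) cube([179, 3392, 2770]);
translate([5311, 179, 0]) cube([179, 3392, 2770]);


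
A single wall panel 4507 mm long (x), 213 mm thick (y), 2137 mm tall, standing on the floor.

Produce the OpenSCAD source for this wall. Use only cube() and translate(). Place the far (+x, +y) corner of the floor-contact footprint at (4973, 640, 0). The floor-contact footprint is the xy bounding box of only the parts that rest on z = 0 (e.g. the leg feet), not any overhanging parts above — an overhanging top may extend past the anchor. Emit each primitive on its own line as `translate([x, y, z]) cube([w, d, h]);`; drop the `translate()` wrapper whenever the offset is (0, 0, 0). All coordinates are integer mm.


translate([466, 427, 0]) cube([4507, 213, 2137]);


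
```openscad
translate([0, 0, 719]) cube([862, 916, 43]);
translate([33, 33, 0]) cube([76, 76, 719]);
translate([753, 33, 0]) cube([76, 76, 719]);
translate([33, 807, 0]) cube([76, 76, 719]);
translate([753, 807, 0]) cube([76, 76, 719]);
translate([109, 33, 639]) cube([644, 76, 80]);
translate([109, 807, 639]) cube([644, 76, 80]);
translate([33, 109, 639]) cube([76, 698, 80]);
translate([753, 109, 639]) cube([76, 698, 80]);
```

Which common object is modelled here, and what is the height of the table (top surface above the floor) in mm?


A table. The table height is 762 mm.

A 862×916×43 slab sits at z = 719 on four 76 mm square posts — a table. The top surface is at 719 + 43 = 762 mm.


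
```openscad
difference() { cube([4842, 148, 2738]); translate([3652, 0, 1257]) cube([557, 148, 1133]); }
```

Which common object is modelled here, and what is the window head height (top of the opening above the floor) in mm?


A wall with a window opening. The window head height is 2390 mm.

A wall with a rectangular opening subtracted — a window. Sill at z = 1257, opening 1133 mm tall, so the head is at 1257 + 1133 = 2390 mm.


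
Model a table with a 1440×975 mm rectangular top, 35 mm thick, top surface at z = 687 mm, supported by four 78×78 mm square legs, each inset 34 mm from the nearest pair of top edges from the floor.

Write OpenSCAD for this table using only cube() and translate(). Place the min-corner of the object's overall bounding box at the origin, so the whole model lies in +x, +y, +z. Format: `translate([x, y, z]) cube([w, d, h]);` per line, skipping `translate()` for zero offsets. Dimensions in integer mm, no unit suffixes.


// leg_h = 687 - 35 = 652
translate([0, 0, 652]) cube([1440, 975, 35]);
translate([34, 34, 0]) cube([78, 78, 652]);
translate([1328, 34, 0]) cube([78, 78, 652]);
translate([34, 863, 0]) cube([78, 78, 652]);
translate([1328, 863, 0]) cube([78, 78, 652]);


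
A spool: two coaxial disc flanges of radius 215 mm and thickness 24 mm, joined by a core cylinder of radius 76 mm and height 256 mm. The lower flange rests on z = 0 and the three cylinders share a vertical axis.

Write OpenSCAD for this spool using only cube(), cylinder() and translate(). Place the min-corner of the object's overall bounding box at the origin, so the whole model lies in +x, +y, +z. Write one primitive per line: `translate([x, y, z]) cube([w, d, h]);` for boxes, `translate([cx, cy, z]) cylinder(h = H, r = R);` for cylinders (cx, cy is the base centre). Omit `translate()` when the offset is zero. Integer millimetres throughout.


translate([215, 215, 0]) cylinder(h = 24, r = 215);
translate([215, 215, 24]) cylinder(h = 256, r = 76);
translate([215, 215, 280]) cylinder(h = 24, r = 215);


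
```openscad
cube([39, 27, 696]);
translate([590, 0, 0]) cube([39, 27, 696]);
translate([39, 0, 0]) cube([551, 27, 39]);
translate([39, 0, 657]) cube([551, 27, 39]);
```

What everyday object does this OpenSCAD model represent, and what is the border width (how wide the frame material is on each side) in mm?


A picture frame. The border width is 39 mm.

Four thin pieces enclosing a rectangular opening — a picture frame. The two full-height stiles are 696 mm tall; the top rail sits at z = 657 and is 39 mm tall, so the border above the opening is 696 − 657 = 39 mm, matching the stile x-width.


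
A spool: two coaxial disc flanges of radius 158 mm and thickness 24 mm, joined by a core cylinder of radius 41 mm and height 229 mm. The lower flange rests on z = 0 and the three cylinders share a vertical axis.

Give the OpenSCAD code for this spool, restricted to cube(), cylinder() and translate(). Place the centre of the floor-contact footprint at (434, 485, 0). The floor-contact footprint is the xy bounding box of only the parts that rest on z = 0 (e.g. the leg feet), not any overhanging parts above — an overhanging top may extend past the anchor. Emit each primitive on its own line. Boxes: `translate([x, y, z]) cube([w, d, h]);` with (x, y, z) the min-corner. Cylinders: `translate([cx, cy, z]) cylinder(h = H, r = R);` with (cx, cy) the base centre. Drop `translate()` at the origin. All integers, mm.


translate([434, 485, 0]) cylinder(h = 24, r = 158);
translate([434, 485, 24]) cylinder(h = 229, r = 41);
translate([434, 485, 253]) cylinder(h = 24, r = 158);


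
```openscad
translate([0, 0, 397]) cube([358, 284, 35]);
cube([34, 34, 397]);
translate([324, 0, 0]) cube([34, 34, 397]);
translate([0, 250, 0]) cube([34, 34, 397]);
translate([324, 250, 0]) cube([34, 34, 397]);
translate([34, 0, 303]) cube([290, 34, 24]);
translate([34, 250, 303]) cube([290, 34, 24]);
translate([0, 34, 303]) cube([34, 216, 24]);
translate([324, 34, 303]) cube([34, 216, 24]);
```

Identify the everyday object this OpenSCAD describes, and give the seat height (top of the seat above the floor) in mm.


A stool. The seat height is 432 mm.

A 358×284×35 slab at z = 397 on four corner posts — a stool. The seat top is 397 + 35 = 432 mm.


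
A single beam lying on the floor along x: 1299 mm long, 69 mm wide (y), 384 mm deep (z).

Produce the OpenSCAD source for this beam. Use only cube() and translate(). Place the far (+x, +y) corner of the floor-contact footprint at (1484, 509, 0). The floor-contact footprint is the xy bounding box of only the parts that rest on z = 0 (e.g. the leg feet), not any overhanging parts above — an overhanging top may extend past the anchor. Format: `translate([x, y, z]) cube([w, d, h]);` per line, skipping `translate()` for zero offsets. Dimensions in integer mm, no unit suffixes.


translate([185, 440, 0]) cube([1299, 69, 384]);


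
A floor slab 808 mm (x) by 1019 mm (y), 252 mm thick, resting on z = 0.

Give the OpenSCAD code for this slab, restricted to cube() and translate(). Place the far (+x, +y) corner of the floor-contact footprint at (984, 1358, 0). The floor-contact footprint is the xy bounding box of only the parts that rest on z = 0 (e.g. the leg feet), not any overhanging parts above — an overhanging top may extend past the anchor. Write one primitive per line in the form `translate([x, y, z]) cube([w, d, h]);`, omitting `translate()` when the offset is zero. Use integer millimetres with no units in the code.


translate([176, 339, 0]) cube([808, 1019, 252]);


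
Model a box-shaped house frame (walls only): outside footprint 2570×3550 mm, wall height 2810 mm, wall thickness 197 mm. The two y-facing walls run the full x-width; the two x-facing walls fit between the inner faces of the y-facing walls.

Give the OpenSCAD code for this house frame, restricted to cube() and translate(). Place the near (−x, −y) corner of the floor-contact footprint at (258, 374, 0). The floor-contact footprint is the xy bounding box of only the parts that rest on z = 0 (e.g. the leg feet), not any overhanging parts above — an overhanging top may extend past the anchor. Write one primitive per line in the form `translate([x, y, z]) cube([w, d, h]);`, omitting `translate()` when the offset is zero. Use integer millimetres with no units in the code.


translate([258, 374, 0]) cube([2570, 197, 2810]);
translate([258, 3727, 0]) cube([2570, 197, 2810]);
translate([258, 571, 0]) cube([197, 3156, 2810]);
translate([2631, 571, 0]) cube([197, 3156, 2810]);


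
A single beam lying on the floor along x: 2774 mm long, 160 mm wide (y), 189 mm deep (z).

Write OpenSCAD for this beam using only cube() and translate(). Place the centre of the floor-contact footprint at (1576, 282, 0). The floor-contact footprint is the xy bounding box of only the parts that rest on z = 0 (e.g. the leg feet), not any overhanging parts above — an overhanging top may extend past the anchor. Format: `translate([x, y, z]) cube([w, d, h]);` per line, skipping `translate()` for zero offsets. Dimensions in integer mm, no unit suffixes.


translate([189, 202, 0]) cube([2774, 160, 189]);


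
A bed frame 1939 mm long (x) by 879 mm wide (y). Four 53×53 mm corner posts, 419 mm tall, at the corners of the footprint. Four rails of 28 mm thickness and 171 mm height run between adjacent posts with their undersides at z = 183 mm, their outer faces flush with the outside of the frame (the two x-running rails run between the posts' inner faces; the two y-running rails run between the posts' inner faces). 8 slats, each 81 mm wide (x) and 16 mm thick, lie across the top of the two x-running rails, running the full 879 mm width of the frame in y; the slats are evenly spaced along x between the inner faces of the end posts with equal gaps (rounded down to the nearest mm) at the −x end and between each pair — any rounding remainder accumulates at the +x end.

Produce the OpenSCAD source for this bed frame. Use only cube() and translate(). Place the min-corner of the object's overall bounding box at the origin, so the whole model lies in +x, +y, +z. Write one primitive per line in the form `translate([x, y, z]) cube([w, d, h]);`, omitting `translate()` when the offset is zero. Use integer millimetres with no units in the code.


cube([53, 53, 419]);
translate([0, 826, 0]) cube([53, 53, 419]);
translate([1886, 0, 0]) cube([53, 53, 419]);
translate([1886, 826, 0]) cube([53, 53, 419]);
translate([53, 0, 183]) cube([1833, 28, 171]);
translate([53, 851, 183]) cube([1833, 28, 171]);
translate([0, 53, 183]) cube([28, 773, 171]);
translate([1911, 53, 183]) cube([28, 773, 171]);
translate([184, 0, 354]) cube([81, 879, 16]);
translate([396, 0, 354]) cube([81, 879, 16]);
translate([608, 0, 354]) cube([81, 879, 16]);
translate([820, 0, 354]) cube([81, 879, 16]);
translate([1032, 0, 354]) cube([81, 879, 16]);
translate([1244, 0, 354]) cube([81, 879, 16]);
translate([1456, 0, 354]) cube([81, 879, 16]);
translate([1668, 0, 354]) cube([81, 879, 16]);


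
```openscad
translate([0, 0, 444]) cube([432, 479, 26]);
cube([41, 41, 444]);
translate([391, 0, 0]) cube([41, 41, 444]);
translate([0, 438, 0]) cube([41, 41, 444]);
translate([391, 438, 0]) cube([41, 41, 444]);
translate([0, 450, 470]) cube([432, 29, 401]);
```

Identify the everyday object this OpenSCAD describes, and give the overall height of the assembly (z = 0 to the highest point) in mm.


A chair. The overall height is 871 mm.

A slab on four corner posts with a tall panel at the back — a chair. The seat slab sits at z = 444 with thickness 26, and the 401 mm backrest starts at the seat top, so the overall height is 444 + 26 + 401 = 871 mm.


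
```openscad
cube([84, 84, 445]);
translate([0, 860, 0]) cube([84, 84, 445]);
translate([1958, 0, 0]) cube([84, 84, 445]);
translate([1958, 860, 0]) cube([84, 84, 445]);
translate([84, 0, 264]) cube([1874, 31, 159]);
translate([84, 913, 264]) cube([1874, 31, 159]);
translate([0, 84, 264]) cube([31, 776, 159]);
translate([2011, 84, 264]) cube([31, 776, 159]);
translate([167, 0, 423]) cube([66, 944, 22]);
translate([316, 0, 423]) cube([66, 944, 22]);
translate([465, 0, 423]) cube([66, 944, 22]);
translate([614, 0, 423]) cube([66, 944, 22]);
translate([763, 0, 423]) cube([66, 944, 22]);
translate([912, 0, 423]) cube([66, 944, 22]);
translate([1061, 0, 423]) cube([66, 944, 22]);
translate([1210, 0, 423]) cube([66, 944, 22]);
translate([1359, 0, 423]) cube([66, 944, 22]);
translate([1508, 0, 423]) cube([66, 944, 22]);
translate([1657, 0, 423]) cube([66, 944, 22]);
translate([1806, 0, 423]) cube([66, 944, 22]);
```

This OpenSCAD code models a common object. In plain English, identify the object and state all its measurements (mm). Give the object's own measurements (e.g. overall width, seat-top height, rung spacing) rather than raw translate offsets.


A bed frame 2042 mm long (x) by 944 mm wide (y). Four 84×84 mm corner posts, 445 mm tall, at the corners of the footprint. Four rails of 31 mm thickness and 159 mm height run between adjacent posts with their undersides at z = 264 mm, their outer faces flush with the outside of the frame (the two x-running rails run between the posts' inner faces; the two y-running rails run between the posts' inner faces). 12 slats, each 66 mm wide (x) and 22 mm thick, lie across the top of the two x-running rails, running the full 944 mm width of the frame in y; along x they sit between the end posts with a 83 mm gap after the −x posts and between neighbouring slats, leaving 86 mm before the +x posts.


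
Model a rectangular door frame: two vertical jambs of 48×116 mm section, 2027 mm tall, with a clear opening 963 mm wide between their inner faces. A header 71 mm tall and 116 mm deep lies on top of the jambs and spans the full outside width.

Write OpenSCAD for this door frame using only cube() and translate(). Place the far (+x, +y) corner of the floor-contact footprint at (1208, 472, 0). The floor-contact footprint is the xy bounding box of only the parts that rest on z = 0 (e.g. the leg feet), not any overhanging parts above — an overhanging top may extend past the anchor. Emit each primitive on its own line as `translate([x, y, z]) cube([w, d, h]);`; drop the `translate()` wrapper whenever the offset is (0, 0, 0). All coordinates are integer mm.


translate([149, 356, 0]) cube([48, 116, 2027]);
translate([1160, 356, 0]) cube([48, 116, 2027]);
translate([149, 356, 2027]) cube([1059, 116, 71]);


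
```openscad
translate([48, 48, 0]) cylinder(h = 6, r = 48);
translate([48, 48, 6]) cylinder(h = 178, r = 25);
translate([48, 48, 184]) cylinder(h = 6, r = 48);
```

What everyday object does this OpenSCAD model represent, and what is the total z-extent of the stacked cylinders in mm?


A spool. The overall height is 190 mm.

Three coaxial cylinders, large–small–large — a spool. Two 6 mm flanges and a 178 mm core give 6 + 178 + 6 = 190 mm.


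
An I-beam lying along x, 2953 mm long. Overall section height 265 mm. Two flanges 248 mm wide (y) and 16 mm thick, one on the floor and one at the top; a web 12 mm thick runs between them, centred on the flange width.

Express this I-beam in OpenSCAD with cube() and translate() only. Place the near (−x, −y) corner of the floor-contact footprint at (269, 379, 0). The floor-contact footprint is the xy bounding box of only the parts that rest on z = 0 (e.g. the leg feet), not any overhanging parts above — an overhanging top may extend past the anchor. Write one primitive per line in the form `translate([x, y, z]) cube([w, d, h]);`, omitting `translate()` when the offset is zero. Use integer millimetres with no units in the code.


translate([269, 379, 0]) cube([2953, 248, 16]);
translate([269, 497, 16]) cube([2953, 12, 233]);
translate([269, 379, 249]) cube([2953, 248, 16]);


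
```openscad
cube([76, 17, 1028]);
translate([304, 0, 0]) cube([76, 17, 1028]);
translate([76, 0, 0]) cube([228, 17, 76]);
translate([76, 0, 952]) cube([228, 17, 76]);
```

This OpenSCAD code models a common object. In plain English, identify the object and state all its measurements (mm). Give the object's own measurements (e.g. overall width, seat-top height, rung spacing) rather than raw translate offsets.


A rectangular picture frame lying in the x–z plane (depth along y). The opening is 228 mm wide (x) by 876 mm tall (z), surrounded by a border 76 mm wide on all four sides. The frame is 17 mm deep and is made of two full-height vertical stiles with two horizontal rails fitted between them.


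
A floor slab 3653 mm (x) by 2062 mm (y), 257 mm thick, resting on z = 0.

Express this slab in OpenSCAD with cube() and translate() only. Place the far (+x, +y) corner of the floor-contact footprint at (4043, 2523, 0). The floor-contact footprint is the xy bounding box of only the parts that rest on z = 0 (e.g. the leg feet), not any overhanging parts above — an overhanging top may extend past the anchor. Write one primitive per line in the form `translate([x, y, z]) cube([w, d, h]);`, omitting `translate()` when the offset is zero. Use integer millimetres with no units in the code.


translate([390, 461, 0]) cube([3653, 2062, 257]);


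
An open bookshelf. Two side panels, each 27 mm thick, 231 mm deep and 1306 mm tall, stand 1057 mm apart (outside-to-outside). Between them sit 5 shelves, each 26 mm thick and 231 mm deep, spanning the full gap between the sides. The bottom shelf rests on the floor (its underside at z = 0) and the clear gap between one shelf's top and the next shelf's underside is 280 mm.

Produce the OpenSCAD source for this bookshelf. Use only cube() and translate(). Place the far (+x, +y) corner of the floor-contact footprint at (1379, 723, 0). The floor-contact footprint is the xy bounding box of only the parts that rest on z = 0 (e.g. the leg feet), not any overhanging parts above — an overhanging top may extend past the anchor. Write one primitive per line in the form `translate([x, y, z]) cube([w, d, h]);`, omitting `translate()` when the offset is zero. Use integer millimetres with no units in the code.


translate([322, 492, 0]) cube([27, 231, 1306]);
translate([1352, 492, 0]) cube([27, 231, 1306]);
translate([349, 492, 0]) cube([1003, 231, 26]);
translate([349, 492, 306]) cube([1003, 231, 26]);
translate([349, 492, 612]) cube([1003, 231, 26]);
translate([349, 492, 918]) cube([1003, 231, 26]);
translate([349, 492, 1224]) cube([1003, 231, 26]);
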